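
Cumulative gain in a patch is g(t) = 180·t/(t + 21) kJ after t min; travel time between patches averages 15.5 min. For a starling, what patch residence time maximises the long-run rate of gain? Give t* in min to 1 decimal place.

Maximise g(t)/(T+t): set derivative to zero → g'(t)(T+t) = g(t).
g'(t) = 180·21/(t + 21)². Setting 180·21/(t+21)² = 180t/[(t+21)(15.5+t)] gives 21(15.5+t) = t(t+21), so t² = 21×15.5 = 325.5.
t* = √325.5 = 18.04 min.

18.0 min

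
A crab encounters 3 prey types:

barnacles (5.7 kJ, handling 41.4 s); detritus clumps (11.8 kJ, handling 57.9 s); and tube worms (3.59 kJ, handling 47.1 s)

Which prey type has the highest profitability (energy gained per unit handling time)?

detritus clumps

In descending order of E/h:
detritus clumps: 11.8/57.9 = 0.204 kJ/s
barnacles: 5.7/41.4 = 0.138 kJ/s
tube worms: 3.59/47.1 = 0.0762 kJ/s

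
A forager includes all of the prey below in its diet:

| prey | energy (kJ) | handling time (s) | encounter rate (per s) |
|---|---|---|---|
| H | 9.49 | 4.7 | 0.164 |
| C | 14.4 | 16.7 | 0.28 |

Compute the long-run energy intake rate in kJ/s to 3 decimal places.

0.867 kJ/s

R = (0.164×9.49 + 0.28×14.4) / (1 + 0.164×4.7 + 0.28×16.7) = 5.588/6.447 = 0.8668 kJ/s.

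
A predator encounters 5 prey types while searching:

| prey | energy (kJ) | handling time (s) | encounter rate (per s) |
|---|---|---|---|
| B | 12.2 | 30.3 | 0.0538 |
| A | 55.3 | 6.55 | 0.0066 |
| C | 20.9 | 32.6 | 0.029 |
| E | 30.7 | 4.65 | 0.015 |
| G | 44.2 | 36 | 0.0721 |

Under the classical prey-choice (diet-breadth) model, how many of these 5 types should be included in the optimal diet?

Profitabilities (E/h, kJ/s): A 8.44, E 6.6, G 1.23, C 0.641, B 0.403. Add prey in this order while the next type's profitability exceeds the intake rate on those already taken.
Rate on top 1: 0.3499. E: 6.6 > 0.3499 → include.
Rate on top 2: 0.7417. G: 1.23 > 0.7417 → include.
Rate on top 3: 1.082. C: 0.641 < 1.082 → exclude; stop.
Optimal diet: A, E, G — 3 of 5 types.

3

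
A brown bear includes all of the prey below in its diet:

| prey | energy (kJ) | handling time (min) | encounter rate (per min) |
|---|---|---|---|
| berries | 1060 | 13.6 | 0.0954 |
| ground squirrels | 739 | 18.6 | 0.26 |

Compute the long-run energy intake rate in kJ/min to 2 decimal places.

41.11 kJ/min

R = (0.0954×1060 + 0.26×739) / (1 + 0.0954×13.6 + 0.26×18.6) = 293.3/7.133 = 41.11 kJ/min.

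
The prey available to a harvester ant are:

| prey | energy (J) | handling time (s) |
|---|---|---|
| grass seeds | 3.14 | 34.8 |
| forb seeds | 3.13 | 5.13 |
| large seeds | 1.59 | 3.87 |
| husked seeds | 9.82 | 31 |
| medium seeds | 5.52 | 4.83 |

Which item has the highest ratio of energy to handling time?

In descending order of E/h:
medium seeds: 5.52/4.83 = 1.14 J/s
forb seeds: 3.13/5.13 = 0.61 J/s
large seeds: 1.59/3.87 = 0.411 J/s
husked seeds: 9.82/31 = 0.317 J/s
grass seeds: 3.14/34.8 = 0.0902 J/s

medium seeds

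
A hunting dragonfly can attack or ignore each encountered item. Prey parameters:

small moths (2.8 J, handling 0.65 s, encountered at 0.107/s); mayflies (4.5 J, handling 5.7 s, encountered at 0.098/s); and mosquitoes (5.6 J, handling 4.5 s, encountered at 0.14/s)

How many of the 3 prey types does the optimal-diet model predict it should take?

E/h in descending order: small moths 4.31, mosquitoes 1.24, mayflies 0.789 J/s. The optimal diet is the largest prefix of this list for which every included type satisfies E_i/h_i > R on the types above it.
Rate on top 1: 0.2801. mosquitoes: 1.24 > 0.2801 → include.
Rate on top 2: 0.6376. mayflies: 0.789 > 0.6376 → include.
Optimal diet: small moths, mosquitoes, mayflies — 3 of 3 types.

3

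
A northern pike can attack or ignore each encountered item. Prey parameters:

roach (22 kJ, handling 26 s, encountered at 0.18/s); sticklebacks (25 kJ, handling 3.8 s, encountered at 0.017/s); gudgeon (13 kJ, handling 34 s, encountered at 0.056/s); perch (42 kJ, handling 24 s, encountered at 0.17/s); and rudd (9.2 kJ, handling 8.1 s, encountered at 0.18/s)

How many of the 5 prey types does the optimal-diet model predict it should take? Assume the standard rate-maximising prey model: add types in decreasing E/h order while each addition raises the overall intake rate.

2

Rank by E/h (kJ/s): sticklebacks 6.58, perch 1.75, rudd 1.14, roach 0.846, gudgeon 0.382. Include each in turn until the next type's E/h falls below the running intake rate.
Rate on top 1: 0.3992. perch: 1.75 > 0.3992 → include.
Rate on top 2: 1.47. rudd: 1.14 < 1.47 → exclude; stop.
Optimal diet: sticklebacks, perch — 2 of 5 types.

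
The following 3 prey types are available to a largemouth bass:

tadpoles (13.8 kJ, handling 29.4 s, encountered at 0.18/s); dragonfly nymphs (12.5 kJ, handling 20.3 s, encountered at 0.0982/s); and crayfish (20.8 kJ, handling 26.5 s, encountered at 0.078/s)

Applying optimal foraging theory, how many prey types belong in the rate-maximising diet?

Profitabilities (E/h, kJ/s): crayfish 0.785, dragonfly nymphs 0.616, tadpoles 0.469. Add prey in this order while the next type's profitability exceeds the intake rate on those already taken.
Rate on top 1: 0.529. dragonfly nymphs: 0.616 > 0.529 → include.
Rate on top 2: 0.5632. tadpoles: 0.469 < 0.5632 → exclude; stop.
Optimal diet: crayfish, dragonfly nymphs — 2 of 3 types.

2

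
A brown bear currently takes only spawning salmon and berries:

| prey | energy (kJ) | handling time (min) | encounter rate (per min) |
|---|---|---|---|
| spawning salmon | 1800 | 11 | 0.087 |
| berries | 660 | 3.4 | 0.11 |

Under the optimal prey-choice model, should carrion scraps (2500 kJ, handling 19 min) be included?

Current rate: (0.087×1800 + 0.11×660)/(1 + 0.087×11 + 0.11×3.4) = 98.33 kJ/min.
carrion scraps: E/h = 2500/19 = 131.6 kJ/min.
Since 131.6 > R, including carrion scraps increases the long-run rate.

Yes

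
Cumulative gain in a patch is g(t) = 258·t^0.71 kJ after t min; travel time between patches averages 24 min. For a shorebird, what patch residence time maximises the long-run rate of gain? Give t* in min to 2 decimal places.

Optimal t* satisfies g'(t*) = g(t*)/(T + t*).
g'(t) = 0.71·258·t^-0.29. Setting 0.71·258·t^-0.29 = 258·t^0.71/(24+t) gives 0.71(24+t) = t, so 0.29·t = 0.71×24.
t* = 0.71×24/0.29 = 58.76 min.

58.76 min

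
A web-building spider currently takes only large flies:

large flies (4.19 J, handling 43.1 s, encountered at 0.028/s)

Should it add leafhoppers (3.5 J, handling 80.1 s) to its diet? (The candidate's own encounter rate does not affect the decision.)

No

Current rate: (0.028×4.19)/(1 + 0.028×43.1) = 0.05316 J/s.
leafhoppers: E/h = 3.5/80.1 = 0.0437 J/s.
Since 0.0437 < R, time spent handling leafhoppers is better spent searching.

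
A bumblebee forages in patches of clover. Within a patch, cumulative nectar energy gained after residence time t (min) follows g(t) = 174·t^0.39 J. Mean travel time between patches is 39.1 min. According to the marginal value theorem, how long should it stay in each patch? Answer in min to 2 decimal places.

25.00 min

Optimal t* satisfies g'(t*) = g(t*)/(T + t*).
g'(t) = 0.39·174·t^-0.61. Setting 0.39·174·t^-0.61 = 174·t^0.39/(39.1+t) gives 0.39(39.1+t) = t, so 0.61·t = 0.39×39.1.
t* = 0.39×39.1/0.61 = 25 min.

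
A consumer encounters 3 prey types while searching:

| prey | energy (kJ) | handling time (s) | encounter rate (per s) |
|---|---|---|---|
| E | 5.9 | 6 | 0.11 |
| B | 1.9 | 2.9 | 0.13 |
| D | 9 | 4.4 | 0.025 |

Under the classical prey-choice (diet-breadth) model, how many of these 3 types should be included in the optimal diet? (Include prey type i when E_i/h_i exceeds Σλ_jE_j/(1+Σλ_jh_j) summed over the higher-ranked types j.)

3

Rank by E/h (kJ/s): D 2.05, E 0.983, B 0.655. Include each in turn until the next type's E/h falls below the running intake rate.
Rate on top 1: 0.2027. E: 0.983 > 0.2027 → include.
Rate on top 2: 0.4938. B: 0.655 > 0.4938 → include.
Optimal diet: D, E, B — 3 of 3 types.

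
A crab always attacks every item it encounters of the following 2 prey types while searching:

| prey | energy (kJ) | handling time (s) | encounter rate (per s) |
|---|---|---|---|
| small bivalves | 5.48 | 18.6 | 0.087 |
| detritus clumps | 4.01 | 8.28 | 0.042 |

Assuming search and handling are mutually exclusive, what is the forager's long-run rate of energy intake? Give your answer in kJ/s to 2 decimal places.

0.22 kJ/s

R = Σλ_iE_i / (1 + Σλ_ih_i)
Numerator: 0.087×5.48 + 0.042×4.01 = 0.6452
Denominator: 1 + 0.087×18.6 + 0.042×8.28 = 2.966
R = 0.6452/2.966 = 0.2175 kJ/s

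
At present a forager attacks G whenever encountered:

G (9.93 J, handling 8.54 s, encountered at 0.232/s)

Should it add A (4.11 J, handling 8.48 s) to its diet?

No

On G alone, R = ΣλE/(1+Σλh) = 2.304/2.981 = 0.7727 J/s.
Profitability of A: 4.11/8.48 = 0.4847 J/s.
Since 0.4847 < R, time spent handling A is better spent searching.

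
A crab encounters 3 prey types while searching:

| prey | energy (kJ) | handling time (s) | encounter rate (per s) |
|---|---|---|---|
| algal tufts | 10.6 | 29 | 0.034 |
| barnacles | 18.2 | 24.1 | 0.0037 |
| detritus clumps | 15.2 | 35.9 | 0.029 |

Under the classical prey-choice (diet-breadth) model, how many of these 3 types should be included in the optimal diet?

3

Rank by E/h (kJ/s): barnacles 0.755, detritus clumps 0.423, algal tufts 0.366. Include each in turn until the next type's E/h falls below the running intake rate.
Rate on top 1: 0.06183. detritus clumps: 0.423 > 0.06183 → include.
Rate on top 2: 0.2385. algal tufts: 0.366 > 0.2385 → include.
Optimal diet: barnacles, detritus clumps, algal tufts — 3 of 3 types.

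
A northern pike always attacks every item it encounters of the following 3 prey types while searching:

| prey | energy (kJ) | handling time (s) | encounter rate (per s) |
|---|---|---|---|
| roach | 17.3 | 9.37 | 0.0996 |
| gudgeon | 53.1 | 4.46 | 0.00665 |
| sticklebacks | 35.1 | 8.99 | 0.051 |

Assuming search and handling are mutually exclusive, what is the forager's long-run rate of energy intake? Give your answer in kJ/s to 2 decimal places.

1.60 kJ/s

Energy encountered per unit search time: 0.0996×17.3 + 0.00665×53.1 + 0.051×35.1 = 3.866 kJ/s.
Handling time per unit search time: 0.0996×9.37 + 0.00665×4.46 + 0.051×8.99 = 1.421.
Rate = 3.866/(1 + 1.421) = 1.597 kJ/s.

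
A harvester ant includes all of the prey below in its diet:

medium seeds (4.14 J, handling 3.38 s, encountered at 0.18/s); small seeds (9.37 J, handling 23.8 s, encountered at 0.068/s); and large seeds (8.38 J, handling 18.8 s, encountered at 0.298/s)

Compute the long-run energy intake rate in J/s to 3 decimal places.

R = (0.18×4.14 + 0.068×9.37 + 0.298×8.38) / (1 + 0.18×3.38 + 0.068×23.8 + 0.298×18.8) = 3.88/8.829 = 0.4394 J/s.

0.439 J/s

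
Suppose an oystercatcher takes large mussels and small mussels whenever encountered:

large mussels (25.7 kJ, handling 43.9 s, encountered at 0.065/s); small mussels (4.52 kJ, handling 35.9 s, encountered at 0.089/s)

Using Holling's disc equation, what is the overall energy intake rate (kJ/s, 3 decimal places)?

0.294 kJ/s

Energy encountered per unit search time: 0.065×25.7 + 0.089×4.52 = 2.073 kJ/s.
Handling time per unit search time: 0.065×43.9 + 0.089×35.9 = 6.049.
Rate = 2.073/(1 + 6.049) = 0.2941 kJ/s.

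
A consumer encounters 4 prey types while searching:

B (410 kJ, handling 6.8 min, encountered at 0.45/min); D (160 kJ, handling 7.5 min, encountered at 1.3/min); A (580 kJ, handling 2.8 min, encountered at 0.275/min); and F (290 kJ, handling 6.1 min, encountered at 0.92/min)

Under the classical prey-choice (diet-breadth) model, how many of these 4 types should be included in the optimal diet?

1

Rank by E/h (kJ/min): A 207, B 60.3, F 47.5, D 21.3. Include each in turn until the next type's E/h falls below the running intake rate.
Rate on top 1: 90.11. B: 60.3 < 90.11 → exclude; stop.
Optimal diet: A — 1 of 4 types.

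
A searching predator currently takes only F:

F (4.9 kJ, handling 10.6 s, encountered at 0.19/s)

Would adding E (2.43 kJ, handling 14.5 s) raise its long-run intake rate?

No

On F alone, R = ΣλE/(1+Σλh) = 0.931/3.014 = 0.3089 kJ/s.
E: E/h = 2.43/14.5 = 0.1676 kJ/s.
0.1676 < 0.3089, so adding E would lower the average — exclude it.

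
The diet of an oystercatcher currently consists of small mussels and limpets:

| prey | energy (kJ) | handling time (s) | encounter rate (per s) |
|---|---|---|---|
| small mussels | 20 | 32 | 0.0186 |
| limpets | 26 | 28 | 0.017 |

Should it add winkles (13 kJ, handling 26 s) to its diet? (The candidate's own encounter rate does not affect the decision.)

On small mussels and limpets alone, R = ΣλE/(1+Σλh) = 0.814/2.071 = 0.393 kJ/s.
Profitability of winkles: 13/26 = 0.5 kJ/s.
0.5 > 0.393, so adding winkles raises the average — include it.

Yes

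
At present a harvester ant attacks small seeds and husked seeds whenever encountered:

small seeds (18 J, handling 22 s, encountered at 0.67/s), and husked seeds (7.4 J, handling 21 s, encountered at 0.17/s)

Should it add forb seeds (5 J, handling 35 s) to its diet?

Intake rate on the current diet: R = (0.67×18 + 0.17×7.4) / (1 + 0.67×22 + 0.17×21) = 13.32/19.31 = 0.6897 J/s.
Profitability of forb seeds: 5/35 = 0.1429 J/s.
Since 0.1429 < R, time spent handling forb seeds is better spent searching.

No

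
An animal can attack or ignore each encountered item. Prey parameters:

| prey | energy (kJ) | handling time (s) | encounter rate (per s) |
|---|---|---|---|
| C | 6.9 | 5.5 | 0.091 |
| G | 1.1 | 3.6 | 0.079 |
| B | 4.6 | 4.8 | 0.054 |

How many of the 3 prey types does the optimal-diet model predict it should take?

E/h in descending order: C 1.25, B 0.958, G 0.306 kJ/s. The optimal diet is the largest prefix of this list for which every included type satisfies E_i/h_i > R on the types above it.
Rate on top 1: 0.4185. B: 0.958 > 0.4185 → include.
Rate on top 2: 0.498. G: 0.306 < 0.498 → exclude; stop.
Optimal diet: C, B — 2 of 3 types.

2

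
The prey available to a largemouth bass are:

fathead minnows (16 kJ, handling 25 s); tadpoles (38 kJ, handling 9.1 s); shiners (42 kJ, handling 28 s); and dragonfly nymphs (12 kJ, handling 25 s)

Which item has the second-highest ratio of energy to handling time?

shiners

In descending order of E/h:
tadpoles: 38/9.1 = 4.18 kJ/s
shiners: 42/28 = 1.5 kJ/s
fathead minnows: 16/25 = 0.64 kJ/s
dragonfly nymphs: 12/25 = 0.48 kJ/s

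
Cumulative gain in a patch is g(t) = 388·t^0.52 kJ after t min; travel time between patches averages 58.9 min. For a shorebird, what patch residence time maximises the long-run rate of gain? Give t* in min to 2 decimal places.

Optimal t* satisfies g'(t*) = g(t*)/(T + t*).
g'(t) = 0.52·388·t^-0.48. Setting 0.52·388·t^-0.48 = 388·t^0.52/(58.9+t) gives 0.52(58.9+t) = t, so 0.48·t = 0.52×58.9.
t* = 0.52×58.9/0.48 = 63.81 min.

63.81 min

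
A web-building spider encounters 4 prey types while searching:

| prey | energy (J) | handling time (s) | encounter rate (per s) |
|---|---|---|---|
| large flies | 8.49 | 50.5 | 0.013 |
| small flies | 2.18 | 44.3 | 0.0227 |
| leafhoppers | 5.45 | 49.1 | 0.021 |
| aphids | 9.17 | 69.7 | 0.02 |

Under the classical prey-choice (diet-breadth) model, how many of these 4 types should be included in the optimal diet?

Rank by E/h (J/s): large flies 0.168, aphids 0.132, leafhoppers 0.111, small flies 0.0492. Include each in turn until the next type's E/h falls below the running intake rate.
Rate on top 1: 0.06663. aphids: 0.132 > 0.06663 → include.
Rate on top 2: 0.0963. leafhoppers: 0.111 > 0.0963 → include.
Rate on top 3: 0.1. small flies: 0.0492 < 0.1 → exclude; stop.
Optimal diet: large flies, aphids, leafhoppers — 3 of 4 types.

3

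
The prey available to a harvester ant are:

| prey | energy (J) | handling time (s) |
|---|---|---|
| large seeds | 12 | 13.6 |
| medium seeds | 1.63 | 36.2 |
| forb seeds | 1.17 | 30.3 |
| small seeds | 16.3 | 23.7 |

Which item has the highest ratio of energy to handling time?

In descending order of E/h:
large seeds: 12/13.6 = 0.882 J/s
small seeds: 16.3/23.7 = 0.688 J/s
medium seeds: 1.63/36.2 = 0.045 J/s
forb seeds: 1.17/30.3 = 0.0386 J/s

large seeds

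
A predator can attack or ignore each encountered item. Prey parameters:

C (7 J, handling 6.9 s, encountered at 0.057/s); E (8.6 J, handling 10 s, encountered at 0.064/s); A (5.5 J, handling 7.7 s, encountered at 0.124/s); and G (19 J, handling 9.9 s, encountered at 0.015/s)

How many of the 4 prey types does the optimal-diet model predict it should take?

Rank by E/h (J/s): G 1.92, C 1.01, E 0.86, A 0.714. Include each in turn until the next type's E/h falls below the running intake rate.
Rate on top 1: 0.2481. C: 1.01 > 0.2481 → include.
Rate on top 2: 0.4436. E: 0.86 > 0.4436 → include.
Rate on top 3: 0.5658. A: 0.714 > 0.5658 → include.
Optimal diet: G, C, E, A — 4 of 4 types.

4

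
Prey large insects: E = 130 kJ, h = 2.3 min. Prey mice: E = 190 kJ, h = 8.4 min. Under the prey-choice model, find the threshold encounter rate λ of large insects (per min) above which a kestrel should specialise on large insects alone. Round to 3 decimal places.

0.290 per min

Drop mice once their profitability E₂/h₂ falls below the rate achievable on large insects alone: E₂/h₂ = λE₁/(1 + λh₁).
Solve for λ: λE₁h₂ = E₂(1 + λh₁) → λ(E₁h₂ − E₂h₁) = E₂ → λ = E₂/(E₁h₂ − E₂h₁).
λ = 190/(130×8.4 − 190×2.3) = 190/655 = 0.2901 per min.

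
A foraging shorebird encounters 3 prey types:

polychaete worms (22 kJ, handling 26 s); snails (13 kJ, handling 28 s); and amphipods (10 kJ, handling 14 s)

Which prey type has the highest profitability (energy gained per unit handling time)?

Profitability E/h (kJ/s): polychaete worms = 22/26 = 0.846, snails = 13/28 = 0.464, amphipods = 10/14 = 0.714.
Ranked: polychaete worms > amphipods > snails.

polychaete worms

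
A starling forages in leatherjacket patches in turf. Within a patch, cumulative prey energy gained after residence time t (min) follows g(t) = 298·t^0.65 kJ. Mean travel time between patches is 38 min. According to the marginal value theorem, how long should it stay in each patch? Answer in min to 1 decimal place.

70.6 min

By the marginal value theorem, leave when the instantaneous gain rate g'(t) equals the habitat-wide average g(t)/(T + t).
g'(t) = 0.65·298·t^-0.35. Setting 0.65·298·t^-0.35 = 298·t^0.65/(38+t) gives 0.65(38+t) = t, so 0.35·t = 0.65×38.
t* = 0.65×38/0.35 = 70.57 min.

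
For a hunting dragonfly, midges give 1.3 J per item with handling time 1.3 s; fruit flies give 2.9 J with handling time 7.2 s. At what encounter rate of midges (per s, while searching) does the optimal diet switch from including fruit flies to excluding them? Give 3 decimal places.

0.519 per s

At the threshold, the rate on midges alone equals the profitability of fruit flies: λ·1.3/(1 + λ·1.3) = 2.9/7.2 = 0.4028.
Rearranging, λ(1.3 − 0.4028×1.3) = 0.4028, so λ = 0.4028/0.7764 = 0.5188 per s.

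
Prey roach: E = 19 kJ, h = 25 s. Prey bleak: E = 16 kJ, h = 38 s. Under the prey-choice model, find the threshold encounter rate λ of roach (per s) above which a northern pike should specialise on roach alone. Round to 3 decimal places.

0.050 per s

The zero-one rule: include bleak iff E₂/h₂ > λE₁/(1+λh₁). Equality gives the switch point.
λE₁h₂ = E₂ + λE₂h₁ ⇒ λ = E₂/(E₁h₂ − E₂h₁) = 16/(722 − 400) = 0.04969 per s.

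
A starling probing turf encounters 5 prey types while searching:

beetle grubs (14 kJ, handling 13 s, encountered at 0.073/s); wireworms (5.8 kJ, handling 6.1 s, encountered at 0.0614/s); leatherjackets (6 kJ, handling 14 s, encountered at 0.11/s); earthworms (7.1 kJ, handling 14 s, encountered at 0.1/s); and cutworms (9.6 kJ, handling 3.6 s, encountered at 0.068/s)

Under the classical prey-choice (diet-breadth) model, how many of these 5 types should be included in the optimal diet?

E/h in descending order: cutworms 2.67, beetle grubs 1.08, wireworms 0.951, earthworms 0.507, leatherjackets 0.429 kJ/s. The optimal diet is the largest prefix of this list for which every included type satisfies E_i/h_i > R on the types above it.
Rate on top 1: 0.5244. beetle grubs: 1.08 > 0.5244 → include.
Rate on top 2: 0.7634. wireworms: 0.951 > 0.7634 → include.
Rate on top 3: 0.7908. earthworms: 0.507 < 0.7908 → exclude; stop.
Optimal diet: cutworms, beetle grubs, wireworms — 3 of 5 types.

3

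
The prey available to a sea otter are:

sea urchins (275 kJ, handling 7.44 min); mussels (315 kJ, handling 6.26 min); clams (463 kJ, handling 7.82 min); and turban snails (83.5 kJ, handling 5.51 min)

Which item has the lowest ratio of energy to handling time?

In descending order of E/h:
clams: 463/7.82 = 59.2 kJ/min
mussels: 315/6.26 = 50.3 kJ/min
sea urchins: 275/7.44 = 37 kJ/min
turban snails: 83.5/5.51 = 15.2 kJ/min

turban snails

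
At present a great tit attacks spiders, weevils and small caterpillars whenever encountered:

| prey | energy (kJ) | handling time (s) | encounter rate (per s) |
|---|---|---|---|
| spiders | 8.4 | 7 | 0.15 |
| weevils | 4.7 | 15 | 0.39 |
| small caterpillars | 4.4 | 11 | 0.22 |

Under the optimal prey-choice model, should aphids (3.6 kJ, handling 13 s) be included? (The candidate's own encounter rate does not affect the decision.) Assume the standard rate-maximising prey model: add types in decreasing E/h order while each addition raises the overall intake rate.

On spiders, weevils and small caterpillars alone, R = ΣλE/(1+Σλh) = 4.061/10.32 = 0.3935 kJ/s.
aphids: E/h = 3.6/13 = 0.2769 kJ/s.
Since 0.2769 < R, time spent handling aphids is better spent searching.

No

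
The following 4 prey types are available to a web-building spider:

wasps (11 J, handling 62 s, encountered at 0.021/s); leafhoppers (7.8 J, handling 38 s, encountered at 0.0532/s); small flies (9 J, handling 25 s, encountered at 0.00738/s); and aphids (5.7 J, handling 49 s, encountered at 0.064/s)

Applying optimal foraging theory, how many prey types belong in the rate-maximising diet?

E/h in descending order: small flies 0.36, leafhoppers 0.205, wasps 0.177, aphids 0.116 J/s. The optimal diet is the largest prefix of this list for which every included type satisfies E_i/h_i > R on the types above it.
Rate on top 1: 0.05607. leafhoppers: 0.205 > 0.05607 → include.
Rate on top 2: 0.1501. wasps: 0.177 > 0.1501 → include.
Rate on top 3: 0.158. aphids: 0.116 < 0.158 → exclude; stop.
Optimal diet: small flies, leafhoppers, wasps — 3 of 4 types.

3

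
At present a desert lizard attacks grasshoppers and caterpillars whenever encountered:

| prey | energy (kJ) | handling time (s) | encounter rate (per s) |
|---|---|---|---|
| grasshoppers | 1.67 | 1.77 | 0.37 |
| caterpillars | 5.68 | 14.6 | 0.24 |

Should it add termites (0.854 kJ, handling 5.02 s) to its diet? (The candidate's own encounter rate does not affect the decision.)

Current rate: (0.37×1.67 + 0.24×5.68)/(1 + 0.37×1.77 + 0.24×14.6) = 0.384 kJ/s.
termites: E/h = 0.854/5.02 = 0.1701 kJ/s.
0.1701 < 0.384, so adding termites would lower the average — exclude it.

No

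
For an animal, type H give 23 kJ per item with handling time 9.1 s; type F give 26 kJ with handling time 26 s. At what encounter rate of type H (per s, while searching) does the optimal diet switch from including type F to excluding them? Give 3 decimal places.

0.072 per s

At the threshold, the rate on type H alone equals the profitability of type F: λ·23/(1 + λ·9.1) = 26/26 = 1.
Rearranging, λ(23 − 1×9.1) = 1, so λ = 1/13.9 = 0.07194 per s.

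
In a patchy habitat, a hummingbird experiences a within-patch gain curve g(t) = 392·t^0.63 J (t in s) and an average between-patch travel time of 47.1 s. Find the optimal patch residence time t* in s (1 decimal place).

By the marginal value theorem, leave when the instantaneous gain rate g'(t) equals the habitat-wide average g(t)/(T + t).
g'(t) = 0.63·392·t^-0.37. Setting 0.63·392·t^-0.37 = 392·t^0.63/(47.1+t) gives 0.63(47.1+t) = t, so 0.37·t = 0.63×47.1.
t* = 0.63×47.1/0.37 = 80.2 s.

80.2 s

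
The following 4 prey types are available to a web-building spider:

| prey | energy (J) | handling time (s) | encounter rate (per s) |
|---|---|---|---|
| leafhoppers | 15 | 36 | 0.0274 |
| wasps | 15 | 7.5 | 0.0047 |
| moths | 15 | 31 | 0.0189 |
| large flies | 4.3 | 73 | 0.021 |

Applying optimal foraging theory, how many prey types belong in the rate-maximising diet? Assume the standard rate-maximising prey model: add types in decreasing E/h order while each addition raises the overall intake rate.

Rank by E/h (J/s): wasps 2, moths 0.484, leafhoppers 0.417, large flies 0.0589. Include each in turn until the next type's E/h falls below the running intake rate.
Rate on top 1: 0.0681. moths: 0.484 > 0.0681 → include.
Rate on top 2: 0.2184. leafhoppers: 0.417 > 0.2184 → include.
Rate on top 3: 0.2934. large flies: 0.0589 < 0.2934 → exclude; stop.
Optimal diet: wasps, moths, leafhoppers — 3 of 4 types.

3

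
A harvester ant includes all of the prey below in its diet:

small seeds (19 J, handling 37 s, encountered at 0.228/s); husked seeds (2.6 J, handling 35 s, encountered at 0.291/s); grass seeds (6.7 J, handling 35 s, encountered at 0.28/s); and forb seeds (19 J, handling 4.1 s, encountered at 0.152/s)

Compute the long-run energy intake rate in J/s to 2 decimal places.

R = (0.228×19 + 0.291×2.6 + 0.28×6.7 + 0.152×19) / (1 + 0.228×37 + 0.291×35 + 0.28×35 + 0.152×4.1) = 9.853/30.04 = 0.3279 J/s.

0.33 J/s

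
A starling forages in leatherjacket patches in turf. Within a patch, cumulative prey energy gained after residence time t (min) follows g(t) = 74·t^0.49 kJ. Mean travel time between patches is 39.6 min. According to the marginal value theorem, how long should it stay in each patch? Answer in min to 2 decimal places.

By the marginal value theorem, leave when the instantaneous gain rate g'(t) equals the habitat-wide average g(t)/(T + t).
g'(t) = 0.49·74·t^-0.51. Setting 0.49·74·t^-0.51 = 74·t^0.49/(39.6+t) gives 0.49(39.6+t) = t, so 0.51·t = 0.49×39.6.
t* = 0.49×39.6/0.51 = 38.05 min.

38.05 min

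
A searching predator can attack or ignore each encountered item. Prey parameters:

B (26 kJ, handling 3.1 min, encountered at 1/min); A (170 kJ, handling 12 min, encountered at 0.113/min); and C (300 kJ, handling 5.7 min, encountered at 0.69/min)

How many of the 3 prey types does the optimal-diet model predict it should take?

Profitabilities (E/h, kJ/min): C 52.6, A 14.2, B 8.39. Add prey in this order while the next type's profitability exceeds the intake rate on those already taken.
Rate on top 1: 41.96. A: 14.2 < 41.96 → exclude; stop.
Optimal diet: C — 1 of 3 types.

1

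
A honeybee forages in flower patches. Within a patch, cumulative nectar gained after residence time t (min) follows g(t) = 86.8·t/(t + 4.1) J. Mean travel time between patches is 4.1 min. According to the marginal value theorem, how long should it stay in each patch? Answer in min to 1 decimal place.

By the marginal value theorem, leave when the instantaneous gain rate g'(t) equals the habitat-wide average g(t)/(T + t).
g'(t) = 86.8·4.1/(t + 4.1)². Setting 86.8·4.1/(t+4.1)² = 86.8t/[(t+4.1)(4.1+t)] gives 4.1(4.1+t) = t(t+4.1), so t² = 4.1×4.1 = 16.81.
t* = √16.81 = 4.1 min.

4.1 min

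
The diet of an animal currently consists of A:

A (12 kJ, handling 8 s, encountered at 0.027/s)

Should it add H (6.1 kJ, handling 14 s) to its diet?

On A alone, R = ΣλE/(1+Σλh) = 0.324/1.216 = 0.2664 kJ/s.
Profitability of H: 6.1/14 = 0.4357 kJ/s.
0.4357 > 0.2664, so adding H raises the average — include it.

Yes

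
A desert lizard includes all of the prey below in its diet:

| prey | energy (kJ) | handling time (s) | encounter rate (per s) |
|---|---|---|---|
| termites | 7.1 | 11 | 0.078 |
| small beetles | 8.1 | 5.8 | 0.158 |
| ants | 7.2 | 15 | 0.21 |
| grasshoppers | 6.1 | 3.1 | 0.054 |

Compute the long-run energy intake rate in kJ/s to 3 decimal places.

R = (0.078×7.1 + 0.158×8.1 + 0.21×7.2 + 0.054×6.1) / (1 + 0.078×11 + 0.158×5.8 + 0.21×15 + 0.054×3.1) = 3.675/6.092 = 0.6033 kJ/s.

0.603 kJ/s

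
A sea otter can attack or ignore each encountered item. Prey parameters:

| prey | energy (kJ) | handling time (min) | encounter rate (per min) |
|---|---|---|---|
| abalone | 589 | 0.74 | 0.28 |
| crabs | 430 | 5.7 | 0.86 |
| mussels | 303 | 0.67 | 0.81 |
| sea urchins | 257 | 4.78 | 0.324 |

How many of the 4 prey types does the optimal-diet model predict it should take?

2

Profitabilities (E/h, kJ/min): abalone 796, mussels 452, crabs 75.4, sea urchins 53.8. Add prey in this order while the next type's profitability exceeds the intake rate on those already taken.
Rate on top 1: 136.6. mussels: 452 > 136.6 → include.
Rate on top 2: 234.5. crabs: 75.4 < 234.5 → exclude; stop.
Optimal diet: abalone, mussels — 2 of 4 types.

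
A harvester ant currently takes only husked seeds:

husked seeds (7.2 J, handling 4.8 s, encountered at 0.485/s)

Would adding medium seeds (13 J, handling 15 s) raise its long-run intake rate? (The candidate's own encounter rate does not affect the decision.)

No

Intake rate on the current diet: R = (0.485×7.2) / (1 + 0.485×4.8) = 3.492/3.328 = 1.049 J/s.
medium seeds: E/h = 13/15 = 0.8667 J/s.
Since 0.8667 < R, time spent handling medium seeds is better spent searching.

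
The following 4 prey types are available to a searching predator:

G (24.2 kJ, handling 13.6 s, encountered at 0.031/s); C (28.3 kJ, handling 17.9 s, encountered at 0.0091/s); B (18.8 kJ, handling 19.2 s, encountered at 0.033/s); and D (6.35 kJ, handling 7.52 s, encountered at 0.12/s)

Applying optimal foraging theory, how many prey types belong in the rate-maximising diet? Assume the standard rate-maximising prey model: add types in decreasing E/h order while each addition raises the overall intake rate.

4

Rank by E/h (kJ/s): G 1.78, C 1.58, B 0.979, D 0.844. Include each in turn until the next type's E/h falls below the running intake rate.
Rate on top 1: 0.5277. C: 1.58 > 0.5277 → include.
Rate on top 2: 0.636. B: 0.979 > 0.636 → include.
Rate on top 3: 0.734. D: 0.844 > 0.734 → include.
Optimal diet: G, C, B, D — 4 of 4 types.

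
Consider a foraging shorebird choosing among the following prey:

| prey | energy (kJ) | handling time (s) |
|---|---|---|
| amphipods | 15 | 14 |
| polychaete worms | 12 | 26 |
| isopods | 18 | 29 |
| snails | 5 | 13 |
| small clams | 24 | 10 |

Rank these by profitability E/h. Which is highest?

small clams

In descending order of E/h:
small clams: 24/10 = 2.4 kJ/s
amphipods: 15/14 = 1.07 kJ/s
isopods: 18/29 = 0.621 kJ/s
polychaete worms: 12/26 = 0.462 kJ/s
snails: 5/13 = 0.385 kJ/s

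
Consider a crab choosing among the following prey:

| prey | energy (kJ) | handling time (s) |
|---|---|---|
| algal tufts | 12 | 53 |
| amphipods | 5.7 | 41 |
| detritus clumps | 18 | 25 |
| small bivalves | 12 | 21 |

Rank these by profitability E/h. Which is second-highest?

Profitability E/h (kJ/s): algal tufts = 12/53 = 0.226, amphipods = 5.7/41 = 0.139, detritus clumps = 18/25 = 0.72, small bivalves = 12/21 = 0.571.
Ranked: detritus clumps > small bivalves > algal tufts > amphipods.

small bivalves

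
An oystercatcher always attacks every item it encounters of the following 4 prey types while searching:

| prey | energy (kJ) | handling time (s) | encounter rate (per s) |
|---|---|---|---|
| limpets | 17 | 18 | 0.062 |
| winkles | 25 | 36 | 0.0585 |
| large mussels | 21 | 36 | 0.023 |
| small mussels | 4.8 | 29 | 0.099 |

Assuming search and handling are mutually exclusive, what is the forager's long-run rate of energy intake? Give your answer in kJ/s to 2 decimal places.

Energy encountered per unit search time: 0.062×17 + 0.0585×25 + 0.023×21 + 0.099×4.8 = 3.475 kJ/s.
Handling time per unit search time: 0.062×18 + 0.0585×36 + 0.023×36 + 0.099×29 = 6.921.
Rate = 3.475/(1 + 6.921) = 0.4387 kJ/s.

0.44 kJ/s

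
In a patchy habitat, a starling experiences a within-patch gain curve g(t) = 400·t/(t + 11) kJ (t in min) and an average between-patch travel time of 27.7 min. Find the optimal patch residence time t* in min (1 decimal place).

Optimal t* satisfies g'(t*) = g(t*)/(T + t*).
g'(t) = 400·11/(t + 11)². Setting 400·11/(t+11)² = 400t/[(t+11)(27.7+t)] gives 11(27.7+t) = t(t+11), so t² = 11×27.7 = 304.7.
t* = √304.7 = 17.46 min.

17.5 min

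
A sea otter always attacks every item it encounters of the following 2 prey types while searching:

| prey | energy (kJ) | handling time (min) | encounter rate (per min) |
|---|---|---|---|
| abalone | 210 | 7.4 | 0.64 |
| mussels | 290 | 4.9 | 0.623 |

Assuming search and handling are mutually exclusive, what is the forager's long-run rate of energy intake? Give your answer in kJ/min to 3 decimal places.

R = (0.64×210 + 0.623×290) / (1 + 0.64×7.4 + 0.623×4.9) = 315.1/8.789 = 35.85 kJ/min.

35.849 kJ/min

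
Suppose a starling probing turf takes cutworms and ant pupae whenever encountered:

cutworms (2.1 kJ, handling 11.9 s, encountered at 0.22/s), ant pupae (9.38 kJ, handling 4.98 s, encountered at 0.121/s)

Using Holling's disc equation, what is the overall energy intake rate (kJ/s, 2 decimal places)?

0.38 kJ/s

R = Σλ_iE_i / (1 + Σλ_ih_i)
Numerator: 0.22×2.1 + 0.121×9.38 = 1.597
Denominator: 1 + 0.22×11.9 + 0.121×4.98 = 4.221
R = 1.597/4.221 = 0.3784 kJ/s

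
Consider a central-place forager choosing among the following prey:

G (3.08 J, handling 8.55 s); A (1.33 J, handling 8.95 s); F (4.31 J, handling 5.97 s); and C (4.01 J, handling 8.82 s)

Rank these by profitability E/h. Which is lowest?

Profitability E/h (J/s): G = 3.08/8.55 = 0.36, A = 1.33/8.95 = 0.149, F = 4.31/5.97 = 0.722, C = 4.01/8.82 = 0.455.
Ranked: F > C > G > A.

A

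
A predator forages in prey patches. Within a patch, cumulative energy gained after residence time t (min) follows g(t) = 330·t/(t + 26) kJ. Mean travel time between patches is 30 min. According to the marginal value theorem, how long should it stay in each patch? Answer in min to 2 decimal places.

By the marginal value theorem, leave when the instantaneous gain rate g'(t) equals the habitat-wide average g(t)/(T + t).
g'(t) = 330·26/(t + 26)². Setting 330·26/(t+26)² = 330t/[(t+26)(30+t)] gives 26(30+t) = t(t+26), so t² = 26×30 = 780.
t* = √780 = 27.93 min.

27.93 min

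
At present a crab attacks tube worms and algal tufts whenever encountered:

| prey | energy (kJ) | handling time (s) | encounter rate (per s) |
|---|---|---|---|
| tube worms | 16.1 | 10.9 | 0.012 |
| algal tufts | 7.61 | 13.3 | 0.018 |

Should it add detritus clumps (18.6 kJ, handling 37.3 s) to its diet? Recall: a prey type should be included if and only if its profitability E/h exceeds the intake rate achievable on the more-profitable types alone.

On tube worms and algal tufts alone, R = ΣλE/(1+Σλh) = 0.3302/1.37 = 0.241 kJ/s.
Profitability of detritus clumps: 18.6/37.3 = 0.4987 kJ/s.
Since 0.4987 > R, including detritus clumps increases the long-run rate.

Yes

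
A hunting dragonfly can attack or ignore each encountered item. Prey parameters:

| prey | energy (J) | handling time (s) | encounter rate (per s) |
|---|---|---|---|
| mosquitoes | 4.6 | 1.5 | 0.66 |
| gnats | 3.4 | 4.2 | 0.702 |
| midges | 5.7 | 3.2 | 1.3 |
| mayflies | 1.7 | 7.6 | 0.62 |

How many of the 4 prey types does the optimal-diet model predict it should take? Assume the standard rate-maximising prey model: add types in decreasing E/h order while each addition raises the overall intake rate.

2

Profitabilities (E/h, J/s): mosquitoes 3.07, midges 1.78, gnats 0.81, mayflies 0.224. Add prey in this order while the next type's profitability exceeds the intake rate on those already taken.
Rate on top 1: 1.526. midges: 1.78 > 1.526 → include.
Rate on top 2: 1.699. gnats: 0.81 < 1.699 → exclude; stop.
Optimal diet: mosquitoes, midges — 2 of 4 types.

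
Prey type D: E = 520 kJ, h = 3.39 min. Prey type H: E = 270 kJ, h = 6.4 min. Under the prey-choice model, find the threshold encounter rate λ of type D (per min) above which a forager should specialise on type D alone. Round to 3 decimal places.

0.112 per min

Drop type H once their profitability E₂/h₂ falls below the rate achievable on type D alone: E₂/h₂ = λE₁/(1 + λh₁).
Solve for λ: λE₁h₂ = E₂(1 + λh₁) → λ(E₁h₂ − E₂h₁) = E₂ → λ = E₂/(E₁h₂ − E₂h₁).
λ = 270/(520×6.4 − 270×3.39) = 270/2413 = 0.1119 per min.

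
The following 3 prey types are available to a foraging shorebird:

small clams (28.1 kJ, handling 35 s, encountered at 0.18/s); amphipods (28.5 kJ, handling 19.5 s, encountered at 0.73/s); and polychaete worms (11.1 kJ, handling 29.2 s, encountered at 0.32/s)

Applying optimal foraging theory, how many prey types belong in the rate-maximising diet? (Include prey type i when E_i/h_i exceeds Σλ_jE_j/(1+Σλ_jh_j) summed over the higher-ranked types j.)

E/h in descending order: amphipods 1.46, small clams 0.803, polychaete worms 0.38 kJ/s. The optimal diet is the largest prefix of this list for which every included type satisfies E_i/h_i > R on the types above it.
Rate on top 1: 1.366. small clams: 0.803 < 1.366 → exclude; stop.
Optimal diet: amphipods — 1 of 3 types.

1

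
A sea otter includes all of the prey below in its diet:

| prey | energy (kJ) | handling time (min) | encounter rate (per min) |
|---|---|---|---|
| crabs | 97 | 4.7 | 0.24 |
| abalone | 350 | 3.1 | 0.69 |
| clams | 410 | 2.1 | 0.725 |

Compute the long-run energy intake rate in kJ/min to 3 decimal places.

R = Σλ_iE_i / (1 + Σλ_ih_i)
Numerator: 0.24×97 + 0.69×350 + 0.725×410 = 562
Denominator: 1 + 0.24×4.7 + 0.69×3.1 + 0.725×2.1 = 5.789
R = 562/5.789 = 97.08 kJ/min

97.077 kJ/min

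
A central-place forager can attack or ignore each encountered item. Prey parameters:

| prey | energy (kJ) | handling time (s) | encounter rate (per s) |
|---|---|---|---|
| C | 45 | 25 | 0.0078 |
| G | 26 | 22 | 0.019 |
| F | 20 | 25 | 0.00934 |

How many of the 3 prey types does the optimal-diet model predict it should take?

E/h in descending order: C 1.8, G 1.18, F 0.8 kJ/s. The optimal diet is the largest prefix of this list for which every included type satisfies E_i/h_i > R on the types above it.
Rate on top 1: 0.2937. G: 1.18 > 0.2937 → include.
Rate on top 2: 0.5239. F: 0.8 > 0.5239 → include.
Optimal diet: C, G, F — 3 of 3 types.

3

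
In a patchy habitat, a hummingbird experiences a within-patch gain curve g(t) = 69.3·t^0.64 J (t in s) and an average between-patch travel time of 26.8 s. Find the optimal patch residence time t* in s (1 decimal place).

Optimal t* satisfies g'(t*) = g(t*)/(T + t*).
g'(t) = 0.64·69.3·t^-0.36. Setting 0.64·69.3·t^-0.36 = 69.3·t^0.64/(26.8+t) gives 0.64(26.8+t) = t, so 0.36·t = 0.64×26.8.
t* = 0.64×26.8/0.36 = 47.64 s.

47.6 s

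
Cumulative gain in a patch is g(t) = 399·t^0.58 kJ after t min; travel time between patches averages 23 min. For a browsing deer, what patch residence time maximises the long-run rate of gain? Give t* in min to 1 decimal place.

Maximise g(t)/(T+t): set derivative to zero → g'(t)(T+t) = g(t).
g'(t) = 0.58·399·t^-0.42. Setting 0.58·399·t^-0.42 = 399·t^0.58/(23+t) gives 0.58(23+t) = t, so 0.42·t = 0.58×23.
t* = 0.58×23/0.42 = 31.76 min.

31.8 min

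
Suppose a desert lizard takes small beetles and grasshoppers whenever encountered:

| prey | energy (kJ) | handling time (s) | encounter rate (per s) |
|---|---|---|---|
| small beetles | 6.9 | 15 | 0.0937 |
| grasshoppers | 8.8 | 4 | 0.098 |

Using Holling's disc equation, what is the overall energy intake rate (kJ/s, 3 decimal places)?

0.539 kJ/s

R = Σλ_iE_i / (1 + Σλ_ih_i)
Numerator: 0.0937×6.9 + 0.098×8.8 = 1.509
Denominator: 1 + 0.0937×15 + 0.098×4 = 2.797
R = 1.509/2.797 = 0.5394 kJ/s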